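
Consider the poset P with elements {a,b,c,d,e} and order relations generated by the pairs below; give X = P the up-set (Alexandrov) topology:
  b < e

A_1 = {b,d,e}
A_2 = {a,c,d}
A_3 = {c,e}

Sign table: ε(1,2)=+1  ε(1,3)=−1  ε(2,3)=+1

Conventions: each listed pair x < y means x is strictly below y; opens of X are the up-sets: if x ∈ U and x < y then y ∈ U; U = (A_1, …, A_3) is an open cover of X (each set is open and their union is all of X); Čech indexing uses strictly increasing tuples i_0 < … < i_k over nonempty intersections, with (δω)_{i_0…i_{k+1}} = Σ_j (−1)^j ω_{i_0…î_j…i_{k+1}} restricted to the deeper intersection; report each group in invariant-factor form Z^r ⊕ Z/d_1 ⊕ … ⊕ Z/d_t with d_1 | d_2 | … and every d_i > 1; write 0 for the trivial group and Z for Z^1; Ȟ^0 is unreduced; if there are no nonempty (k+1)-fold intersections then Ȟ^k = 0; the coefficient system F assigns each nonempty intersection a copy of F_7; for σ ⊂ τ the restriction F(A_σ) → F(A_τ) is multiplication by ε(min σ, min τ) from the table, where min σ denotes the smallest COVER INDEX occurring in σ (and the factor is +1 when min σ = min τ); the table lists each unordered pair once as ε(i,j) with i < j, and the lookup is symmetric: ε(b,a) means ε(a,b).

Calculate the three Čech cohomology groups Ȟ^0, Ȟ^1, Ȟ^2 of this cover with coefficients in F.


Ȟ^0 = 0, Ȟ^1 = 0, Ȟ^2 = 0

nerve simplices:
  A12={d} A13={e} A23={c}
C dims 3,3; δ0: rk_F7 3
degree 0: 3−3−0 = 0 → Ȟ^0 ≅ 0
degree 1: 3−0−3 = 0 → Ȟ^1 ≅ 0
degree 2: 0−0−0 = 0 → Ȟ^2 ≅ 0


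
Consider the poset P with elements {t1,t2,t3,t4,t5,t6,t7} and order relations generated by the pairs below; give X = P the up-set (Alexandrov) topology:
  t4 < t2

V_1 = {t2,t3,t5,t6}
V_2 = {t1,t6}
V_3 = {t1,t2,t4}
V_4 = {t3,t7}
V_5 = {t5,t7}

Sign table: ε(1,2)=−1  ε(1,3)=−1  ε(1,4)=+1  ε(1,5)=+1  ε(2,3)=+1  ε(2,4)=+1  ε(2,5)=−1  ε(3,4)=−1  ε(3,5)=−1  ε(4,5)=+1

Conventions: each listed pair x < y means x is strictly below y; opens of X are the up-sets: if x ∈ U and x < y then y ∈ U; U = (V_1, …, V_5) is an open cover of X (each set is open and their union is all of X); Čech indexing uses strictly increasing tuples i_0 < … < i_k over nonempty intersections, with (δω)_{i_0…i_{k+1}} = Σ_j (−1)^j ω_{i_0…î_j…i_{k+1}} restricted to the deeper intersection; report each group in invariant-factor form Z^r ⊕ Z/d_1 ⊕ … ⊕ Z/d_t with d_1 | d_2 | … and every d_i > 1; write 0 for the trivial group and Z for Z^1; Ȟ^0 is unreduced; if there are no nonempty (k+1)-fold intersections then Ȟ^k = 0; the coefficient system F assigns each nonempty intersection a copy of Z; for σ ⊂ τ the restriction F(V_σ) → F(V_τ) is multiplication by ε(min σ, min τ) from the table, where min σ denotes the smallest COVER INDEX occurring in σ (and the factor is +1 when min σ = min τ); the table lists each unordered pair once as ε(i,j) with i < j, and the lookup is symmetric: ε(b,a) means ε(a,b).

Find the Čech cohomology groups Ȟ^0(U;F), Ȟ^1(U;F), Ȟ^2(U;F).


Ȟ^0 = Z; Ȟ^1 = Z^2; Ȟ^2 = 0

cover nerve:
  V12={t6} V13={t2} V14={t3} V15={t5} V23={t1} V45={t7}
C dims 5,6; δ0: rk 4, SNF 1^4
Ȟ^0: (5−4)−0=1 ⇒ Z
Ȟ^1: (6−0)−4=2 ⇒ Z^2
Ȟ^2: (0−0)−0=0 ⇒ 0


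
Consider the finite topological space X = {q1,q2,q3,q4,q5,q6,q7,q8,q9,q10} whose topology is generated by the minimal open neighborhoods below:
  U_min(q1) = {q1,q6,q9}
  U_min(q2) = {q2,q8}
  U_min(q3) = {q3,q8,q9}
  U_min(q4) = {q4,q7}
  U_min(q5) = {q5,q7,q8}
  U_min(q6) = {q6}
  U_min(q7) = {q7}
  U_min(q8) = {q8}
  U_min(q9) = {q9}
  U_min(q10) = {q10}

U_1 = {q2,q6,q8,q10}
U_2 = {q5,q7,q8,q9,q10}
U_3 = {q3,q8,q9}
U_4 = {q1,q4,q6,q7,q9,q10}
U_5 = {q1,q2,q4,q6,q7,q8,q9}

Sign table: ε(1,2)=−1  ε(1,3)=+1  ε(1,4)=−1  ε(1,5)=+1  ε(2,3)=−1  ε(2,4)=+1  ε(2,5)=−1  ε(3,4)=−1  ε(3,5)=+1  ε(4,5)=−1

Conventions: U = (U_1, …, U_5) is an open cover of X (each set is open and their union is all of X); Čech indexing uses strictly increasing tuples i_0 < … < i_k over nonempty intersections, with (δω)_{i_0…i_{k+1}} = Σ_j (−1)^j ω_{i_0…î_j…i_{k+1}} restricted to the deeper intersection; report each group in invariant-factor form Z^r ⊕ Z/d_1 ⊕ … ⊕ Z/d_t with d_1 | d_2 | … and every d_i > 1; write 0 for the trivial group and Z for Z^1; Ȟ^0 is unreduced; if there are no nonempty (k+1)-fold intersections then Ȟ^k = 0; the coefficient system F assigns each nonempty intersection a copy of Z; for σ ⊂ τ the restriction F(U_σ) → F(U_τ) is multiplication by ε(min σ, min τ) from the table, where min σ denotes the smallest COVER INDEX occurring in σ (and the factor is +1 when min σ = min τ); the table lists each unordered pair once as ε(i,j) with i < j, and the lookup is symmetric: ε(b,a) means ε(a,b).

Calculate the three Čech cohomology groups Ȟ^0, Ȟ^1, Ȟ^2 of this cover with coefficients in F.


nerve of the cover:
  U12={q8,q10} U13={q8} U14={q6,q10} U15={q2,q6,q8} U23={q8,q9} U24={q7,q9,q10} U25={q7,q8,q9} U34={q9} U35={q8,q9} U45={q1,q4,q6,q7,q9}
  U123={q8} U124={q10} U125={q8} U135={q8} U145={q6} U234={q9} U235={q8,q9} U245={q7,q9} U345={q9}
  U1235={q8} U2345={q9}
C dims 5,10,9,2; δ0: rk 4, SNF 1^4; δ1: rk 6, SNF 1^6; δ2: rk 2, SNF 1^2
Ȟ^0 = (5 − 4) − 0 = 1, so Ȟ^0 ≅ Z
Ȟ^1 = (10 − 6) − 4 = 0, so Ȟ^1 ≅ 0
Ȟ^2 = (9 − 2) − 6 = 1, so Ȟ^2 ≅ Z

Ȟ^0 ≅ Z,  Ȟ^1 ≅ 0,  Ȟ^2 ≅ Z


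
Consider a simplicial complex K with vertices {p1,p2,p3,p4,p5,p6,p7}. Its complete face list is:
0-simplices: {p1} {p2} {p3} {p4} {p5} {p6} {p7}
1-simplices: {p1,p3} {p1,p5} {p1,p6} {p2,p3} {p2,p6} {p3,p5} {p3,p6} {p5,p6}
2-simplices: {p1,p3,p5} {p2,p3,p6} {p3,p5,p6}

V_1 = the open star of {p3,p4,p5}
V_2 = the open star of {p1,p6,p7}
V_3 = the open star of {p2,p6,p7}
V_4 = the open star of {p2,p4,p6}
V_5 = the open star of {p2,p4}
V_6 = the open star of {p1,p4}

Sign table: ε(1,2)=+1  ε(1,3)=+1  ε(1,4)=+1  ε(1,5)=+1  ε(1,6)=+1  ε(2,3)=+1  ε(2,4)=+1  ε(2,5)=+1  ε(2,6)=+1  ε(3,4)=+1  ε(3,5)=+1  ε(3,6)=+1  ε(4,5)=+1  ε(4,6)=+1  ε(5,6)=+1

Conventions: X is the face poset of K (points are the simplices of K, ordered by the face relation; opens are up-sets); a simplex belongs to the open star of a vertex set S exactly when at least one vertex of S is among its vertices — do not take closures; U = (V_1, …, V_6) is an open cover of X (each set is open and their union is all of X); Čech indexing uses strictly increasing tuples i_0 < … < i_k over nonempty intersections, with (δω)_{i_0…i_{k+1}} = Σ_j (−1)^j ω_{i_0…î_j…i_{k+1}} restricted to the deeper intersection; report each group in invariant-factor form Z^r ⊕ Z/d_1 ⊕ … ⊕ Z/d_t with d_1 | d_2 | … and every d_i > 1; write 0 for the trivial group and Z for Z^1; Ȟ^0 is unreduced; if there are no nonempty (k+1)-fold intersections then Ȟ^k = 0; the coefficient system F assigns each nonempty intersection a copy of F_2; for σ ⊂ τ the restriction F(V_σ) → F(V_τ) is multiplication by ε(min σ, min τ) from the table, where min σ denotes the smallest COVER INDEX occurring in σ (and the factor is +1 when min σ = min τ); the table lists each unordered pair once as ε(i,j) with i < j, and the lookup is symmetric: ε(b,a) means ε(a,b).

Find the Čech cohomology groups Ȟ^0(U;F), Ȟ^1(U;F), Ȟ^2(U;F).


nonempty overlaps:
  V1={{p3},{p4},{p5},{p1,p3},{p1,p5},{p2,p3},{p3,p5},{p3,p6},{p5,p6},{p1,p3,p5},{p2,p3,p6},{p3,p5,p6}} V2={{p1},{p6},{p7},{p1,p3},{p1,p5},{p1,p6},{p2,p6},{p3,p6},{p5,p6},{p1,p3,p5},{p2,p3,p6},{p3,p5,p6}} V3={{p2},{p6},{p7},{p1,p6},{p2,p3},{p2,p6},{p3,p6},{p5,p6},{p2,p3,p6},{p3,p5,p6}} V4={{p2},{p4},{p6},{p1,p6},{p2,p3},{p2,p6},{p3,p6},{p5,p6},{p2,p3,p6},{p3,p5,p6}} V5={{p2},{p4},{p2,p3},{p2,p6},{p2,p3,p6}} V6={{p1},{p4},{p1,p3},{p1,p5},{p1,p6},{p1,p3,p5}}
  V12={{p1,p3},{p1,p5},{p3,p6},{p5,p6},{p1,p3,p5},{p2,p3,p6},{p3,p5,p6}} V13={{p2,p3},{p3,p6},{p5,p6},{p2,p3,p6},{p3,p5,p6}} V14={{p4},{p2,p3},{p3,p6},{p5,p6},{p2,p3,p6},{p3,p5,p6}} V15={{p4},{p2,p3},{p2,p3,p6}} V16={{p4},{p1,p3},{p1,p5},{p1,p3,p5}} V23={{p6},{p7},{p1,p6},{p2,p6},{p3,p6},{p5,p6},{p2,p3,p6},{p3,p5,p6}} V24={{p6},{p1,p6},{p2,p6},{p3,p6},{p5,p6},{p2,p3,p6},{p3,p5,p6}} V25={{p2,p6},{p2,p3,p6}} V26={{p1},{p1,p3},{p1,p5},{p1,p6},{p1,p3,p5}} V34={{p2},{p6},{p1,p6},{p2,p3},{p2,p6},{p3,p6},{p5,p6},{p2,p3,p6},{p3,p5,p6}} V35={{p2},{p2,p3},{p2,p6},{p2,p3,p6}} V36={{p1,p6}} V45={{p2},{p4},{p2,p3},{p2,p6},{p2,p3,p6}} V46={{p4},{p1,p6}} V56={{p4}}
  V123={{p3,p6},{p5,p6},{p2,p3,p6},{p3,p5,p6}} V124={{p3,p6},{p5,p6},{p2,p3,p6},{p3,p5,p6}} V125={{p2,p3,p6}} V126={{p1,p3},{p1,p5},{p1,p3,p5}} V134={{p2,p3},{p3,p6},{p5,p6},{p2,p3,p6},{p3,p5,p6}} V135={{p2,p3},{p2,p3,p6}} V145={{p4},{p2,p3},{p2,p3,p6}} V146={{p4}} V156={{p4}} V234={{p6},{p1,p6},{p2,p6},{p3,p6},{p5,p6},{p2,p3,p6},{p3,p5,p6}} V235={{p2,p6},{p2,p3,p6}} V236={{p1,p6}} V245={{p2,p6},{p2,p3,p6}} V246={{p1,p6}} V345={{p2},{p2,p3},{p2,p6},{p2,p3,p6}} V346={{p1,p6}} V456={{p4}}
  V1234={{p3,p6},{p5,p6},{p2,p3,p6},{p3,p5,p6}} V1235={{p2,p3,p6}} V1245={{p2,p3,p6}} V1345={{p2,p3},{p2,p3,p6}} V1456={{p4}} V2345={{p2,p6},{p2,p3,p6}} V2346={{p1,p6}}
  V12345={{p2,p3,p6}}
C dims 6,15,17,7; δ0: rk_F2 5; δ1: rk_F2 10; δ2: rk_F2 6
degree 0: 6−5−0 = 1 → Ȟ^0 ≅ Z/2
degree 1: 15−10−5 = 0 → Ȟ^1 ≅ 0
degree 2: 17−6−10 = 1 → Ȟ^2 ≅ Z/2

Ȟ^0 ≅ Z/2, Ȟ^1 ≅ 0, Ȟ^2 ≅ Z/2


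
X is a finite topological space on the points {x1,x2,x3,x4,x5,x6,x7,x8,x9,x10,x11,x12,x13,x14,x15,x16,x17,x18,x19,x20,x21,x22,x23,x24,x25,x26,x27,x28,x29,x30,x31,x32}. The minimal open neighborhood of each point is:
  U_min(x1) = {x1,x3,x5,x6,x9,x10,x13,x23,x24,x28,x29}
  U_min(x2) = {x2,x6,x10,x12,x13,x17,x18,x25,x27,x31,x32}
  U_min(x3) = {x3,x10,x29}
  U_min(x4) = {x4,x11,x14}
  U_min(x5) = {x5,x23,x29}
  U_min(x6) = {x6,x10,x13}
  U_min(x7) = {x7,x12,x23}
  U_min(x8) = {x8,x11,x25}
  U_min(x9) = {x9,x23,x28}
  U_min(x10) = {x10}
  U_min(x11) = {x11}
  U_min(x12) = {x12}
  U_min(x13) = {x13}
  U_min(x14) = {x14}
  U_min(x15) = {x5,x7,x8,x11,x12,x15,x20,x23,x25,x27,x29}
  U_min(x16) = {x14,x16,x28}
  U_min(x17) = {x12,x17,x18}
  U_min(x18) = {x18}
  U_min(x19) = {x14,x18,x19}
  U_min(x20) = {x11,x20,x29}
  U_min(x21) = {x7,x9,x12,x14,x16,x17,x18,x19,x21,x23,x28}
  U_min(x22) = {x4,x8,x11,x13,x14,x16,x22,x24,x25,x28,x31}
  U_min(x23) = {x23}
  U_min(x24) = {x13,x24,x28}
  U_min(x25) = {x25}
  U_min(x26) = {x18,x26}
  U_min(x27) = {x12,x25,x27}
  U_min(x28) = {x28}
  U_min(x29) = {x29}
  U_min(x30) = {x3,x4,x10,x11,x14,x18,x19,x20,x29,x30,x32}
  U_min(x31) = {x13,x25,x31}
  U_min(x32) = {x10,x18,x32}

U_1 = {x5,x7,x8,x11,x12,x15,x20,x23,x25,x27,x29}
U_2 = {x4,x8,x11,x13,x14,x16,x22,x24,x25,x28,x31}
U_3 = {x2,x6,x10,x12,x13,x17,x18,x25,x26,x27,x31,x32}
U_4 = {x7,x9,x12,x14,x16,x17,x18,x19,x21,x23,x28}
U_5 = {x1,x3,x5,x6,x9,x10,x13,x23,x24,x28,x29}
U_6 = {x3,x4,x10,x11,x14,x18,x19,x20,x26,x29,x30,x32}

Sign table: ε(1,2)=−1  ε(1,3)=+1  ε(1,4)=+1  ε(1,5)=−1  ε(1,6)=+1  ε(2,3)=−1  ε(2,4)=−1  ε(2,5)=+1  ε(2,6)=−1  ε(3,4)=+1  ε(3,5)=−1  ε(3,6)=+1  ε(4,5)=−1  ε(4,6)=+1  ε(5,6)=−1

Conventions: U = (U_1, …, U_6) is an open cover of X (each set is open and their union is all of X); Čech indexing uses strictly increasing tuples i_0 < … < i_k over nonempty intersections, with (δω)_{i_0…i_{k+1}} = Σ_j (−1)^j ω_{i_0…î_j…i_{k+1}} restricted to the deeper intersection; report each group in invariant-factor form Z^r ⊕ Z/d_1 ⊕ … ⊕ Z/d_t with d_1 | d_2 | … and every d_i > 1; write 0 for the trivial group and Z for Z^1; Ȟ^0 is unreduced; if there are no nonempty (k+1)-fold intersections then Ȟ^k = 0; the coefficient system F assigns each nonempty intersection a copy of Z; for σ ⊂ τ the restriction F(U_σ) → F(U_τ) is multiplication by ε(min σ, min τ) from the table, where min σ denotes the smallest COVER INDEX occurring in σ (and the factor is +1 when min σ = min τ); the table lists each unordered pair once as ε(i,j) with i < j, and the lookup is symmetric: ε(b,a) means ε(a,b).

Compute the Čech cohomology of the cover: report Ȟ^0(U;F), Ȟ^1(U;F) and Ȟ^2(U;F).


Ȟ^0(U;F) ≅ Z, Ȟ^1(U;F) ≅ 0, Ȟ^2(U;F) ≅ Z/2

nonempty overlaps:
  U12={x8,x11,x25} U13={x12,x25,x27} U14={x7,x12,x23} U15={x5,x23,x29} U16={x11,x20,x29} U23={x13,x25,x31} U24={x14,x16,x28} U25={x13,x24,x28} U26={x4,x11,x14} U34={x12,x17,x18} U35={x6,x10,x13} U36={x10,x18,x26,x32} U45={x9,x23,x28} U46={x14,x18,x19} U56={x3,x10,x29}
  U123={x25} U126={x11} U134={x12} U145={x23} U156={x29} U235={x13} U245={x28} U246={x14} U346={x18} U356={x10}
C dims 6,15,10; δ0: rk 5, SNF 1^5; δ1: rk 10, SNF 1^9·2
degree 0: 6−5−0 = 1 → Ȟ^0 ≅ Z
degree 1: 15−10−5 = 0 → Ȟ^1 ≅ 0
degree 2: 10−0−10 = 0 plus torsion [2] → Ȟ^2 ≅ Z/2


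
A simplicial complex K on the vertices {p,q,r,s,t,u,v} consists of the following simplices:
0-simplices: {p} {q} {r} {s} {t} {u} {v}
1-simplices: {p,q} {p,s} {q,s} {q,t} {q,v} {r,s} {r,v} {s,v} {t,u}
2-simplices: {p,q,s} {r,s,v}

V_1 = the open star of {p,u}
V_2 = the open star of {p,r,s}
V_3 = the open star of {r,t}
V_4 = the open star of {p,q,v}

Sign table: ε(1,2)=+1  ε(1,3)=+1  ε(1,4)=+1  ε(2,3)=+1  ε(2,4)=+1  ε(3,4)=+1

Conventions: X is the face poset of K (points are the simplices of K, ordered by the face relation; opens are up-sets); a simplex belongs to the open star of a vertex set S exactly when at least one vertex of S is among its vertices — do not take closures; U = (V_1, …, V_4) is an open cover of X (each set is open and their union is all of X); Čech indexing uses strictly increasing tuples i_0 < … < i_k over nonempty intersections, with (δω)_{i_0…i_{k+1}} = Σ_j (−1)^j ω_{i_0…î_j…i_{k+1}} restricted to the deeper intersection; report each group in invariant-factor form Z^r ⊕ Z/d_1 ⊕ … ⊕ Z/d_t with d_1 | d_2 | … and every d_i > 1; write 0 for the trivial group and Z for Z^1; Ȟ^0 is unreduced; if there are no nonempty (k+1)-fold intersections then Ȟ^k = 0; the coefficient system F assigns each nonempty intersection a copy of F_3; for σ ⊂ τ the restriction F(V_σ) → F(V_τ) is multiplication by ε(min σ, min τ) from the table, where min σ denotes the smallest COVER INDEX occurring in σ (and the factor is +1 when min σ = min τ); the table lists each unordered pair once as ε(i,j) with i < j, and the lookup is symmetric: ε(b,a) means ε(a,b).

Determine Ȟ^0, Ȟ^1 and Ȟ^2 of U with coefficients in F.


Ȟ^0 ≅ Z/3, Ȟ^1 ≅ Z/3, Ȟ^2 ≅ 0

nerve simplices:
  V1={{p},{u},{p,q},{p,s},{t,u},{p,q,s}} V2={{p},{r},{s},{p,q},{p,s},{q,s},{r,s},{r,v},{s,v},{p,q,s},{r,s,v}} V3={{r},{t},{q,t},{r,s},{r,v},{t,u},{r,s,v}} V4={{p},{q},{v},{p,q},{p,s},{q,s},{q,t},{q,v},{r,v},{s,v},{p,q,s},{r,s,v}}
  V12={{p},{p,q},{p,s},{p,q,s}} V13={{t,u}} V14={{p},{p,q},{p,s},{p,q,s}} V23={{r},{r,s},{r,v},{r,s,v}} V24={{p},{p,q},{p,s},{q,s},{r,v},{s,v},{p,q,s},{r,s,v}} V34={{q,t},{r,v},{r,s,v}}
  V124={{p},{p,q},{p,s},{p,q,s}} V234={{r,v},{r,s,v}}
C dims 4,6,2; δ0: rk_F3 3; δ1: rk_F3 2
degree 0: 4−3−0 = 1 → Ȟ^0 ≅ Z/3
degree 1: 6−2−3 = 1 → Ȟ^1 ≅ Z/3
degree 2: 2−0−2 = 0 → Ȟ^2 ≅ 0


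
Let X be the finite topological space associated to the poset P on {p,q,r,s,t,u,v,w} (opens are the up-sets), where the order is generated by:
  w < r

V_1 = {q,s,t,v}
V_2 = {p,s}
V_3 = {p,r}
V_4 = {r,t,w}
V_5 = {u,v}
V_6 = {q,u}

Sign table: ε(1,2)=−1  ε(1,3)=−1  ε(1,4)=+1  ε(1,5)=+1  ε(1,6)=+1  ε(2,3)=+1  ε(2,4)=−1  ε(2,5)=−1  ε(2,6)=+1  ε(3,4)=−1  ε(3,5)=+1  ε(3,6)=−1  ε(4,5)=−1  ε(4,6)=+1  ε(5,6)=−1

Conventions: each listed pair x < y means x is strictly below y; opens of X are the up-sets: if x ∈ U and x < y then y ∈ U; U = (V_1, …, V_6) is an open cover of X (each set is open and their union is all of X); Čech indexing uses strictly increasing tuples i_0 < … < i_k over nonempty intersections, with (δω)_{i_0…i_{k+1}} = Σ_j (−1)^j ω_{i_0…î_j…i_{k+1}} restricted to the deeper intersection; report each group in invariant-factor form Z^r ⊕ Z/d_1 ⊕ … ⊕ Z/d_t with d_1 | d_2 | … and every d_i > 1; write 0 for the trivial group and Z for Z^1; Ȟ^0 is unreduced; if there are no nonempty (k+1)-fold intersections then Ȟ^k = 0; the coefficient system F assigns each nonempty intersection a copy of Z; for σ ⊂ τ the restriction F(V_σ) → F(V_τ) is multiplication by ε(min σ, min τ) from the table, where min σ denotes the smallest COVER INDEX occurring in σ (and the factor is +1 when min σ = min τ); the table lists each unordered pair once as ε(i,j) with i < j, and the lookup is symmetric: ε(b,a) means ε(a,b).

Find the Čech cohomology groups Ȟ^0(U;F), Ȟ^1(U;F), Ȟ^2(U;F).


nonempty intersections:
  V12={s} V14={t} V15={v} V16={q} V23={p} V34={r} V56={u}
C dims 6,7; δ0: rk 6, SNF 1^5·2
Ȟ^0: (6−6)−0=0 ⇒ 0
Ȟ^1: (7−0)−6=1 plus torsion [2] ⇒ Z ⊕ Z/2
Ȟ^2: (0−0)−0=0 ⇒ 0

Ȟ^0 = 0; Ȟ^1 = Z ⊕ Z/2; Ȟ^2 = 0


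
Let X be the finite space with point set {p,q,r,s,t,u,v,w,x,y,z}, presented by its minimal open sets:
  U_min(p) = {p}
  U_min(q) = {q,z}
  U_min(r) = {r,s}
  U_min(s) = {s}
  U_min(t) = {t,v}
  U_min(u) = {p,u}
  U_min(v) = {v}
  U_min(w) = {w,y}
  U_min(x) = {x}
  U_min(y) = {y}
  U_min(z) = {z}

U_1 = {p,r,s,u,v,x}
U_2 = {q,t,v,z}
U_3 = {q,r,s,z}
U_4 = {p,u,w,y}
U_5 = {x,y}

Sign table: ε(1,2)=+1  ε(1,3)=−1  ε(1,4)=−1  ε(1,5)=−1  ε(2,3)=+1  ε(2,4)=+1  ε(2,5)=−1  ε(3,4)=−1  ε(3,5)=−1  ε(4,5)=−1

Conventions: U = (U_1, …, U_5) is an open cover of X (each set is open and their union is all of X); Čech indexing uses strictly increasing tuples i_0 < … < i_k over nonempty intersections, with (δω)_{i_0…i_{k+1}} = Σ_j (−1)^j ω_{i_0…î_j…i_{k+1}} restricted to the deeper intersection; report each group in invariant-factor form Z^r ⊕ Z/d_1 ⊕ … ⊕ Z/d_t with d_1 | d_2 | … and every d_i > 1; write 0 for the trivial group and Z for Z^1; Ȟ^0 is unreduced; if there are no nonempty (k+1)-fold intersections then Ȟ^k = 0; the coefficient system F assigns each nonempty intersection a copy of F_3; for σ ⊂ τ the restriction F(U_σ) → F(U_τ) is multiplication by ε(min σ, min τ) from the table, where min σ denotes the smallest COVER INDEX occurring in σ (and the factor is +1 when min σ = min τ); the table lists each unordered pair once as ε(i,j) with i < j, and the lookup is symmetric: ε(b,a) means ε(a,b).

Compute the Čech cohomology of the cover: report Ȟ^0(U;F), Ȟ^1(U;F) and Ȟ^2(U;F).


Ȟ^0(U;F) ≅ 0, Ȟ^1(U;F) ≅ Z/3 and Ȟ^2(U;F) ≅ 0

nerve of the cover:
  U12={v} U13={r,s} U14={p,u} U15={x} U23={q,z} U45={y}
C dims 5,6; δ0: rk_F3 5
Ȟ^0 = (5 − 5) − 0 = 0, so Ȟ^0 ≅ 0
Ȟ^1 = (6 − 0) − 5 = 1, so Ȟ^1 ≅ Z/3
Ȟ^2 = (0 − 0) − 0 = 0, so Ȟ^2 ≅ 0


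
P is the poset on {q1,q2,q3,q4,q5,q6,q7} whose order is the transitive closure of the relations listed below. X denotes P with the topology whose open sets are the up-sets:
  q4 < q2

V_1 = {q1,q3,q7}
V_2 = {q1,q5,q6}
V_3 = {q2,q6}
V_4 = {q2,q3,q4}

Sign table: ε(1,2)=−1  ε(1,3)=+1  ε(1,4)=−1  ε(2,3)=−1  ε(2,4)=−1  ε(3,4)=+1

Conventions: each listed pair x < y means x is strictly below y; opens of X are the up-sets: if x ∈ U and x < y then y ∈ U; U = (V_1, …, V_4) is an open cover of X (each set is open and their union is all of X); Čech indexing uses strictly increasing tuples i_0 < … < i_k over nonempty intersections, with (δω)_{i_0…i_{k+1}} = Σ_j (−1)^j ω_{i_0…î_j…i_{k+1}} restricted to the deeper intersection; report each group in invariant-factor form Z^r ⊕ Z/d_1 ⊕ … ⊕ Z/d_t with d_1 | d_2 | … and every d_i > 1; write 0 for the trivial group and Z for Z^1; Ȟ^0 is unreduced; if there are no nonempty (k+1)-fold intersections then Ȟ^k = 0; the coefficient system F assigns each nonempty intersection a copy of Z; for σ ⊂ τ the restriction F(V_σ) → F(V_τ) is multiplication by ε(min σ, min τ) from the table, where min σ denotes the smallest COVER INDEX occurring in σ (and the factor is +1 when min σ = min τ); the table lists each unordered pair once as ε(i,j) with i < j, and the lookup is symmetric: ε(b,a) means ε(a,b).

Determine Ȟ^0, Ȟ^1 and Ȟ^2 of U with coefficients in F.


nerve simplices:
  V12={q1} V14={q3} V23={q6} V34={q2}
C dims 4,4; δ0: rk 4, SNF 1^3·2
degree 0: 4−4−0 = 0 → Ȟ^0 ≅ 0
degree 1: 4−0−4 = 0 plus torsion [2] → Ȟ^1 ≅ Z/2
degree 2: 0−0−0 = 0 → Ȟ^2 ≅ 0

Ȟ^0 ≅ 0,  Ȟ^1 ≅ Z/2,  Ȟ^2 ≅ 0


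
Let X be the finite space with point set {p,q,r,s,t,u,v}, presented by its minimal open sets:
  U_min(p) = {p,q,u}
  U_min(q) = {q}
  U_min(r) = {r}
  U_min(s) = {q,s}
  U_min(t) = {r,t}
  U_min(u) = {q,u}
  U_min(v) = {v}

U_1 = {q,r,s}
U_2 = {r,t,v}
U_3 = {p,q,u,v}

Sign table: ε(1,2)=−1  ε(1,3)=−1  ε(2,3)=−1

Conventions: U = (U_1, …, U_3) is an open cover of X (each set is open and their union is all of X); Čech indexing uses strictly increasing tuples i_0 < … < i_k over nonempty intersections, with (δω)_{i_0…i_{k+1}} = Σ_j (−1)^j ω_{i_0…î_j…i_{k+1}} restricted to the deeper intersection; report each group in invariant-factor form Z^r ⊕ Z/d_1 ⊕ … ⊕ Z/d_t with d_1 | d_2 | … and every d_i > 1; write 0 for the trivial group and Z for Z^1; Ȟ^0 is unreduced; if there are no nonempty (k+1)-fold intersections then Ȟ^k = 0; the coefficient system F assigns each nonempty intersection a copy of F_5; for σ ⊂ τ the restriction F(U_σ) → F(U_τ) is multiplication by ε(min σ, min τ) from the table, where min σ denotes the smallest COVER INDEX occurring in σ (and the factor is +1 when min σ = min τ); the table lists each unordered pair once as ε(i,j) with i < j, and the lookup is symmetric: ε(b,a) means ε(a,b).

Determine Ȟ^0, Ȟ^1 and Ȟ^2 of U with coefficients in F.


Ȟ^0 = 0,  Ȟ^1 = 0,  Ȟ^2 = 0

intersection data:
  U12={r} U13={q} U23={v}
C dims 3,3; δ0: rk_F5 3
Ȟ^0 = (3 − 3) − 0 = 0, so Ȟ^0 ≅ 0
Ȟ^1 = (3 − 0) − 3 = 0, so Ȟ^1 ≅ 0
Ȟ^2 = (0 − 0) − 0 = 0, so Ȟ^2 ≅ 0


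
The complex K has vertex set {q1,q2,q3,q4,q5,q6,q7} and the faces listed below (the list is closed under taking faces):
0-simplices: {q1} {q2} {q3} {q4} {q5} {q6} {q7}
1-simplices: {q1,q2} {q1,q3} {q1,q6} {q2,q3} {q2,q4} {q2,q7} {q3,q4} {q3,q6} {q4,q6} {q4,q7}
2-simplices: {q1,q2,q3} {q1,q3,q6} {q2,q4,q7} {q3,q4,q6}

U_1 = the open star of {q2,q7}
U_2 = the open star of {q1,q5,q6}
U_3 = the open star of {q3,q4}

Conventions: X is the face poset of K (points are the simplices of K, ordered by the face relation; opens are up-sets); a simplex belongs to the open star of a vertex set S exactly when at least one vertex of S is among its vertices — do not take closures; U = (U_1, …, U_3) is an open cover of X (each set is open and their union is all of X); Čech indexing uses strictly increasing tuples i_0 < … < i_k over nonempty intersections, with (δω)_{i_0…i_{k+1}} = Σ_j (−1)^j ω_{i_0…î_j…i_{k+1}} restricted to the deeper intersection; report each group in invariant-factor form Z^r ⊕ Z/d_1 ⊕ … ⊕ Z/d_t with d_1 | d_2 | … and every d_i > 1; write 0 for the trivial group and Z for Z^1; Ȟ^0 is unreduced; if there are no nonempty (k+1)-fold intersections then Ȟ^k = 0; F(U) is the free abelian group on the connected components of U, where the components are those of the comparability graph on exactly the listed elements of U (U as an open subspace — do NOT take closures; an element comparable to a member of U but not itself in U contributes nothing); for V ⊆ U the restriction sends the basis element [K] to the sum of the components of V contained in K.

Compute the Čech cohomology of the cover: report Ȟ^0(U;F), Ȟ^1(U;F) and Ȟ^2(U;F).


cover nerve:
  U1={{q2},{q7},{q1,q2},{q2,q3},{q2,q4},{q2,q7},{q4,q7},{q1,q2,q3},{q2,q4,q7}} U2={{q1},{q5},{q6},{q1,q2},{q1,q3},{q1,q6},{q3,q6},{q4,q6},{q1,q2,q3},{q1,q3,q6},{q3,q4,q6}} U3={{q3},{q4},{q1,q3},{q2,q3},{q2,q4},{q3,q4},{q3,q6},{q4,q6},{q4,q7},{q1,q2,q3},{q1,q3,q6},{q2,q4,q7},{q3,q4,q6}}
  U12={{q1,q2},{q1,q2,q3}} U13={{q2,q3},{q2,q4},{q4,q7},{q1,q2,q3},{q2,q4,q7}} U23={{q1,q3},{q3,q6},{q4,q6},{q1,q2,q3},{q1,q3,q6},{q3,q4,q6}}
  U123={{q1,q2,q3}}
components per intersection:
  U1: {{q2},{q7},{q1,q2},{q2,q3},{q2,q4},{q2,q7},{q4,q7},{q1,q2,q3},{q2,q4,q7}}
  U2: {{q1},{q6},{q1,q2},{q1,q3},{q1,q6},{q3,q6},{q4,q6},{q1,q2,q3},{q1,q3,q6},{q3,q4,q6}} {{q5}}
  U3: {{q3},{q4},{q1,q3},{q2,q3},{q2,q4},{q3,q4},{q3,q6},{q4,q6},{q4,q7},{q1,q2,q3},{q1,q3,q6},{q2,q4,q7},{q3,q4,q6}}
  U12: {{q1,q2},{q1,q2,q3}}
  U13: {{q2,q3},{q1,q2,q3}} {{q2,q4},{q4,q7},{q2,q4,q7}}
  U23: {{q1,q3},{q3,q6},{q4,q6},{q1,q2,q3},{q1,q3,q6},{q3,q4,q6}}
  U123: {{q1,q2,q3}}
C dims 4,4,1; δ0: rk 2, SNF 1^2; δ1: rk 1, SNF 1^1
Ȟ^0: (4−2)−0=2 ⇒ Z^2
Ȟ^1: (4−1)−2=1 ⇒ Z
Ȟ^2: (1−0)−1=0 ⇒ 0

Ȟ^0 = Z^2, Ȟ^1 = Z, Ȟ^2 = 0


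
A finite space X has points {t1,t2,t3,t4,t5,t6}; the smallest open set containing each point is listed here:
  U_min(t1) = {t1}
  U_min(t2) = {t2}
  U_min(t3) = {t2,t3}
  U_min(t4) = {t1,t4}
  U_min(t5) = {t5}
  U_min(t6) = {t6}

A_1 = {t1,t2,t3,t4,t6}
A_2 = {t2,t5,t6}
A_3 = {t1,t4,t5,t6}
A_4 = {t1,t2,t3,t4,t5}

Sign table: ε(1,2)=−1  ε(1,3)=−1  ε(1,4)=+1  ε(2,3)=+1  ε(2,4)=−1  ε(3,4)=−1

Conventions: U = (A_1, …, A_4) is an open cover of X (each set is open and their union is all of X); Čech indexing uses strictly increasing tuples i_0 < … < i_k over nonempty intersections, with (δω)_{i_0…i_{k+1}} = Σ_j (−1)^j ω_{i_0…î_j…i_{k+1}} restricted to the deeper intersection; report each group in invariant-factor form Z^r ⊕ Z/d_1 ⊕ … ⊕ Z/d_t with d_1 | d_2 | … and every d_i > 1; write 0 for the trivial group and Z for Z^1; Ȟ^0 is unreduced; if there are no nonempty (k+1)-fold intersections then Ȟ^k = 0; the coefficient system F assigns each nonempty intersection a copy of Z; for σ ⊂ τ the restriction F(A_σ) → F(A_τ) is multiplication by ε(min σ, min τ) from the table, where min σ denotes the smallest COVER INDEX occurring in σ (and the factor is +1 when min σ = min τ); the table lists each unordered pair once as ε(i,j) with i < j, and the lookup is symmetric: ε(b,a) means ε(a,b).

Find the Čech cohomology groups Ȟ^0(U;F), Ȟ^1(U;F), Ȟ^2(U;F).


cover nerve:
  A12={t2,t6} A13={t1,t4,t6} A14={t1,t2,t3,t4} A23={t5,t6} A24={t2,t5} A34={t1,t4,t5}
  A123={t6} A124={t2} A134={t1,t4} A234={t5}
C dims 4,6,4; δ0: rk 3, SNF 1^3; δ1: rk 3, SNF 1^3
Ȟ^0: (4−3)−0=1 ⇒ Z
Ȟ^1: (6−3)−3=0 ⇒ 0
Ȟ^2: (4−0)−3=1 ⇒ Z

Ȟ^0 ≅ Z, Ȟ^1 ≅ 0, Ȟ^2 ≅ Z


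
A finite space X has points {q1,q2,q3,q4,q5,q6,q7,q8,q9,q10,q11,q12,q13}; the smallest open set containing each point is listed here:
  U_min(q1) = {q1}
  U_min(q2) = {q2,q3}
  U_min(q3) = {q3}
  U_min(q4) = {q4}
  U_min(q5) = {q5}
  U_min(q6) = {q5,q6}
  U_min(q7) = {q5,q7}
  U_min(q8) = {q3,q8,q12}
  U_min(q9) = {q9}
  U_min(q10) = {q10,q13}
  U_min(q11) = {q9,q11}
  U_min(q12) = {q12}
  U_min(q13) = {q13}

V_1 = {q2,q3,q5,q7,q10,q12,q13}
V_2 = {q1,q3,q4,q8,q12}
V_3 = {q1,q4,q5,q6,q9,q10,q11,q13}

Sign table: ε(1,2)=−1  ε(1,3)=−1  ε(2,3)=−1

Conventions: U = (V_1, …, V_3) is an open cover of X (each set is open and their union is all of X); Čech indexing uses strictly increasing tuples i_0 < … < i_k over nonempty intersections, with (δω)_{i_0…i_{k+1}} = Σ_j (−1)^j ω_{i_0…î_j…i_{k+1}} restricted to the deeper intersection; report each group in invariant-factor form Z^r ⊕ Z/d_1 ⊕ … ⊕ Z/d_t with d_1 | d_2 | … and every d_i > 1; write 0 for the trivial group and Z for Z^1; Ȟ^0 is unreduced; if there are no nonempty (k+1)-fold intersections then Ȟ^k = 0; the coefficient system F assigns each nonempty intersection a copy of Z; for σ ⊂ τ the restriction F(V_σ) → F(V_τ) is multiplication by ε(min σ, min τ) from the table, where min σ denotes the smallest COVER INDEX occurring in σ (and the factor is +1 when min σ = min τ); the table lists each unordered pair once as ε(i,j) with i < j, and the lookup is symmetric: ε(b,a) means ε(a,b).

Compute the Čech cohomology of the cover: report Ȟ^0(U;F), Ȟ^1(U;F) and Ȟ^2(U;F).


intersection data:
  V12={q3,q12} V13={q5,q10,q13} V23={q1,q4}
C dims 3,3; δ0: rk 3, SNF 1^2·2
Ȟ^0 = (3 − 3) − 0 = 0, so Ȟ^0 ≅ 0
Ȟ^1 = (3 − 0) − 3 = 0 plus torsion [2], so Ȟ^1 ≅ Z/2
Ȟ^2 = (0 − 0) − 0 = 0, so Ȟ^2 ≅ 0

Ȟ^0 ≅ 0; Ȟ^1 ≅ Z/2; Ȟ^2 ≅ 0


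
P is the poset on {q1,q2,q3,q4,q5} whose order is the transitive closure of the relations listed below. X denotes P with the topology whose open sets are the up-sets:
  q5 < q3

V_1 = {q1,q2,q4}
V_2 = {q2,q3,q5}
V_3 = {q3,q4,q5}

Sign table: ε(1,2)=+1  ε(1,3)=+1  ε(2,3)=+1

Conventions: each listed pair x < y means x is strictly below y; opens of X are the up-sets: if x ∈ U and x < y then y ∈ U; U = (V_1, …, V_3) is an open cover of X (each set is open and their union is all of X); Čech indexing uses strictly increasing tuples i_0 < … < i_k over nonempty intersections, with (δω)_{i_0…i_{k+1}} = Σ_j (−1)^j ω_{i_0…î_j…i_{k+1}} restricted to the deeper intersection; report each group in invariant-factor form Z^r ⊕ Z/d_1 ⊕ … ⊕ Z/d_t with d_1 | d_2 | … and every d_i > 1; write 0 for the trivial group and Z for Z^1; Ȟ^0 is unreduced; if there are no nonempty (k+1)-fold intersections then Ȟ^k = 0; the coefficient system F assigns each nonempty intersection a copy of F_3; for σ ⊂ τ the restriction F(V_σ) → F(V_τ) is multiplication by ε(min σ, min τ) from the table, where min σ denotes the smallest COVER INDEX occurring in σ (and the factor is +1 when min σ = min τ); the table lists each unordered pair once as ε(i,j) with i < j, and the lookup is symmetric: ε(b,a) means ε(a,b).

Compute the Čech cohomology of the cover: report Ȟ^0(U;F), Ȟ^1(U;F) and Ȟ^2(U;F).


nonempty overlaps:
  V12={q2} V13={q4} V23={q3,q5}
C dims 3,3; δ0: rk_F3 2
degree 0: 3−2−0 = 1 → Ȟ^0 ≅ Z/3
degree 1: 3−0−2 = 1 → Ȟ^1 ≅ Z/3
degree 2: 0−0−0 = 0 → Ȟ^2 ≅ 0

Ȟ^0 = Z/3,  Ȟ^1 = Z/3,  Ȟ^2 = 0


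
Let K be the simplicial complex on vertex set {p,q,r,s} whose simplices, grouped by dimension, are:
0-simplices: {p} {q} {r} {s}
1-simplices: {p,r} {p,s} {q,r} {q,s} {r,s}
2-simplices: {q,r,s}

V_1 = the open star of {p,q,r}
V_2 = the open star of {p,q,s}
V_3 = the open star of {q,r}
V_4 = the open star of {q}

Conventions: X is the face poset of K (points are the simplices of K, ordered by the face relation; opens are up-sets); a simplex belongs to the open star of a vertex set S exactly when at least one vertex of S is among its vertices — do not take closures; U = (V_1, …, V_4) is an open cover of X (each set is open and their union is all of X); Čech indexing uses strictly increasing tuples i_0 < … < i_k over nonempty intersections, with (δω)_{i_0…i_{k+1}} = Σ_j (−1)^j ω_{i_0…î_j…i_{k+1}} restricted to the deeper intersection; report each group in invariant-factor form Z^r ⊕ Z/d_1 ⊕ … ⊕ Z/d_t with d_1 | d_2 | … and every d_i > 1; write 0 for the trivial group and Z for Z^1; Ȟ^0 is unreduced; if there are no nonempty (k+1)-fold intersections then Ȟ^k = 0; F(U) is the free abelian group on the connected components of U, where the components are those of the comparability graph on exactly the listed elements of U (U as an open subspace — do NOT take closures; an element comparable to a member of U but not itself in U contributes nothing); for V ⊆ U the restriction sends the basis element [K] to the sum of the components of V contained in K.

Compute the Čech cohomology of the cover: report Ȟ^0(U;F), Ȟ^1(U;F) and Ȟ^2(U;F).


Ȟ^0 ≅ Z, Ȟ^1 ≅ Z, Ȟ^2 ≅ 0

cover nerve:
  V1={{p},{q},{r},{p,r},{p,s},{q,r},{q,s},{r,s},{q,r,s}} V2={{p},{q},{s},{p,r},{p,s},{q,r},{q,s},{r,s},{q,r,s}} V3={{q},{r},{p,r},{q,r},{q,s},{r,s},{q,r,s}} V4={{q},{q,r},{q,s},{q,r,s}}
  V12={{p},{q},{p,r},{p,s},{q,r},{q,s},{r,s},{q,r,s}} V13={{q},{r},{p,r},{q,r},{q,s},{r,s},{q,r,s}} V14={{q},{q,r},{q,s},{q,r,s}} V23={{q},{p,r},{q,r},{q,s},{r,s},{q,r,s}} V24={{q},{q,r},{q,s},{q,r,s}} V34={{q},{q,r},{q,s},{q,r,s}}
  V123={{q},{p,r},{q,r},{q,s},{r,s},{q,r,s}} V124={{q},{q,r},{q,s},{q,r,s}} V134={{q},{q,r},{q,s},{q,r,s}} V234={{q},{q,r},{q,s},{q,r,s}}
  V1234={{q},{q,r},{q,s},{q,r,s}}
components per intersection:
  V1: {{p},{q},{r},{p,r},{p,s},{q,r},{q,s},{r,s},{q,r,s}}
  V2: {{p},{q},{s},{p,r},{p,s},{q,r},{q,s},{r,s},{q,r,s}}
  V3: {{q},{r},{p,r},{q,r},{q,s},{r,s},{q,r,s}}
  V4: {{q},{q,r},{q,s},{q,r,s}}
  V12: {{p},{p,r},{p,s}} {{q},{q,r},{q,s},{r,s},{q,r,s}}
  V13: {{q},{r},{p,r},{q,r},{q,s},{r,s},{q,r,s}}
  V14: {{q},{q,r},{q,s},{q,r,s}}
  V23: {{q},{q,r},{q,s},{r,s},{q,r,s}} {{p,r}}
  V24: {{q},{q,r},{q,s},{q,r,s}}
  V34: {{q},{q,r},{q,s},{q,r,s}}
  V123: {{q},{q,r},{q,s},{r,s},{q,r,s}} {{p,r}}
  V124: {{q},{q,r},{q,s},{q,r,s}}
  V134: {{q},{q,r},{q,s},{q,r,s}}
  V234: {{q},{q,r},{q,s},{q,r,s}}
  V1234: {{q},{q,r},{q,s},{q,r,s}}
C dims 4,8,5,1; δ0: rk 3, SNF 1^3; δ1: rk 4, SNF 1^4; δ2: rk 1, SNF 1^1
Ȟ^0: (4−3)−0=1 ⇒ Z
Ȟ^1: (8−4)−3=1 ⇒ Z
Ȟ^2: (5−1)−4=0 ⇒ 0


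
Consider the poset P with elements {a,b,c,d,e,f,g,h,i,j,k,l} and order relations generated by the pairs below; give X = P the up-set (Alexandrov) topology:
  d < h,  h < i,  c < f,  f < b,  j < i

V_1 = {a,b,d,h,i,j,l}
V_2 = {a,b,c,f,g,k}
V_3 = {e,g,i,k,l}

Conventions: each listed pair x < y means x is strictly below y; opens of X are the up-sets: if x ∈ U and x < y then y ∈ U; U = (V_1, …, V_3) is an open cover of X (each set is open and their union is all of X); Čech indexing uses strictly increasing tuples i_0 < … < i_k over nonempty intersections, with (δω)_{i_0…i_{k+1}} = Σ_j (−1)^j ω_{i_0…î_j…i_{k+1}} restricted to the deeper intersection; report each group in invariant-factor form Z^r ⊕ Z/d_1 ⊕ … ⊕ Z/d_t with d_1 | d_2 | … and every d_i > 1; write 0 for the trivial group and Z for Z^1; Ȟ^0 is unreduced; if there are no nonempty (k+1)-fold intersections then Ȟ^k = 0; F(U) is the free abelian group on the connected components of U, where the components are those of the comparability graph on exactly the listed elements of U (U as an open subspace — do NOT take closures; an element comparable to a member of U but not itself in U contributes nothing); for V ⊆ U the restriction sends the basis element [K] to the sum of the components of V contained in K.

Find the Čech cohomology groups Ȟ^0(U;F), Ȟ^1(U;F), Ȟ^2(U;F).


intersection data:
  V12={a,b} V13={i,l} V23={g,k}
components per intersection:
  V1: {a} {b} {d,h,i,j} {l}
  V2: {a} {b,c,f} {g} {k}
  V3: {e} {g} {i} {k} {l}
  V12: {a} {b}
  V13: {i} {l}
  V23: {g} {k}
C dims 13,6; δ0: rk 6, SNF 1^6
Ȟ^0 = (13 − 6) − 0 = 7, so Ȟ^0 ≅ Z^7
Ȟ^1 = (6 − 0) − 6 = 0, so Ȟ^1 ≅ 0
Ȟ^2 = (0 − 0) − 0 = 0, so Ȟ^2 ≅ 0

Ȟ^0 ≅ Z^7,  Ȟ^1 ≅ 0,  Ȟ^2 ≅ 0


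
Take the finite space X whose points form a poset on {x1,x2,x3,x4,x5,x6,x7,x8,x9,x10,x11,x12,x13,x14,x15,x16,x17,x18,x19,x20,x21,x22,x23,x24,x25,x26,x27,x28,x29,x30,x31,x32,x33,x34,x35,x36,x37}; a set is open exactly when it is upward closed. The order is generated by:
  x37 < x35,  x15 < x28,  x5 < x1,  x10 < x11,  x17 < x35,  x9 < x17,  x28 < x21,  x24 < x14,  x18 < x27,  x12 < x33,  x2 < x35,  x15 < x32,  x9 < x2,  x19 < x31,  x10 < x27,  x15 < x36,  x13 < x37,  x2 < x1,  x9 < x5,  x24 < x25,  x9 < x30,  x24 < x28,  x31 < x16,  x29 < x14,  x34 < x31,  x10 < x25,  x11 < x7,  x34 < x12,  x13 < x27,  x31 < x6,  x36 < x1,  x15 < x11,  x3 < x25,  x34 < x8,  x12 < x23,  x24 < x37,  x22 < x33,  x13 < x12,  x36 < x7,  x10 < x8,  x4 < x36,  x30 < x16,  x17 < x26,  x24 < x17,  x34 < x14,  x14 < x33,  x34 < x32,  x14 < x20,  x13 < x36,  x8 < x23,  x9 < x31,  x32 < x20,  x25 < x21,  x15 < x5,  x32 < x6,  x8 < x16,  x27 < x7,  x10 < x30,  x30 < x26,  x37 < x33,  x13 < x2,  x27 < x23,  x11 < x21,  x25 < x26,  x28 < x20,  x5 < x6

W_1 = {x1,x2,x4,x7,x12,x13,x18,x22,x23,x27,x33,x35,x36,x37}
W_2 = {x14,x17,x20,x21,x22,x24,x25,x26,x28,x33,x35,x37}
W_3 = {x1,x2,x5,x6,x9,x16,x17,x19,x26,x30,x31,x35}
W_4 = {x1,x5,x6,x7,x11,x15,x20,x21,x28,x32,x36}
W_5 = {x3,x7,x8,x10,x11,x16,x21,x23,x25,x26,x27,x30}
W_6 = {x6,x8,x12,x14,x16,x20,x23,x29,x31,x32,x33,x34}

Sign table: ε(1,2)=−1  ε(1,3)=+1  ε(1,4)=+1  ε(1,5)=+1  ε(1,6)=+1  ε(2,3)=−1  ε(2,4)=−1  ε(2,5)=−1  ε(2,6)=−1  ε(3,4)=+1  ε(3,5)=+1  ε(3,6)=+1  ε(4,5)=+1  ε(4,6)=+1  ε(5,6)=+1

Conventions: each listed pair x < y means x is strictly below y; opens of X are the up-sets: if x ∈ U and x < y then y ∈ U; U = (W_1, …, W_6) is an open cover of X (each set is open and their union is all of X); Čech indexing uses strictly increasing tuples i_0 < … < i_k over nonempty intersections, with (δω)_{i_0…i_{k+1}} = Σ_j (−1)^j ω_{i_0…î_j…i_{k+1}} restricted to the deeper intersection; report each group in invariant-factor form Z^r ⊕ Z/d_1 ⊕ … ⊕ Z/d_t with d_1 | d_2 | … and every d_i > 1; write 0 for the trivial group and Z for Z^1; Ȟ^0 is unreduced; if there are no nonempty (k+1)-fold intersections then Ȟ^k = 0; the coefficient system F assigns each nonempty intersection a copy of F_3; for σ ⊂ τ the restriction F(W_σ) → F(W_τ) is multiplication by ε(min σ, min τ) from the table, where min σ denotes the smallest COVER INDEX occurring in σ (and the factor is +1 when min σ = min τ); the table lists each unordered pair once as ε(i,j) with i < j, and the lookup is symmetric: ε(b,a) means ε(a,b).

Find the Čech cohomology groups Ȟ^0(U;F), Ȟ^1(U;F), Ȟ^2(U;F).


nerve simplices:
  W12={x22,x33,x35,x37} W13={x1,x2,x35} W14={x1,x7,x36} W15={x7,x23,x27} W16={x12,x23,x33} W23={x17,x26,x35} W24={x20,x21,x28} W25={x21,x25,x26} W26={x14,x20,x33} W34={x1,x5,x6} W35={x16,x26,x30} W36={x6,x16,x31} W45={x7,x11,x21} W46={x6,x20,x32} W56={x8,x16,x23}
  W123={x35} W126={x33} W134={x1} W145={x7} W156={x23} W235={x26} W245={x21} W246={x20} W346={x6} W356={x16}
C dims 6,15,10; δ0: rk_F3 5; δ1: rk_F3 10
degree 0: 6−5−0 = 1 → Ȟ^0 ≅ Z/3
degree 1: 15−10−5 = 0 → Ȟ^1 ≅ 0
degree 2: 10−0−10 = 0 → Ȟ^2 ≅ 0

Ȟ^0(U;F) ≅ Z/3,  Ȟ^1(U;F) ≅ 0,  Ȟ^2(U;F) ≅ 0


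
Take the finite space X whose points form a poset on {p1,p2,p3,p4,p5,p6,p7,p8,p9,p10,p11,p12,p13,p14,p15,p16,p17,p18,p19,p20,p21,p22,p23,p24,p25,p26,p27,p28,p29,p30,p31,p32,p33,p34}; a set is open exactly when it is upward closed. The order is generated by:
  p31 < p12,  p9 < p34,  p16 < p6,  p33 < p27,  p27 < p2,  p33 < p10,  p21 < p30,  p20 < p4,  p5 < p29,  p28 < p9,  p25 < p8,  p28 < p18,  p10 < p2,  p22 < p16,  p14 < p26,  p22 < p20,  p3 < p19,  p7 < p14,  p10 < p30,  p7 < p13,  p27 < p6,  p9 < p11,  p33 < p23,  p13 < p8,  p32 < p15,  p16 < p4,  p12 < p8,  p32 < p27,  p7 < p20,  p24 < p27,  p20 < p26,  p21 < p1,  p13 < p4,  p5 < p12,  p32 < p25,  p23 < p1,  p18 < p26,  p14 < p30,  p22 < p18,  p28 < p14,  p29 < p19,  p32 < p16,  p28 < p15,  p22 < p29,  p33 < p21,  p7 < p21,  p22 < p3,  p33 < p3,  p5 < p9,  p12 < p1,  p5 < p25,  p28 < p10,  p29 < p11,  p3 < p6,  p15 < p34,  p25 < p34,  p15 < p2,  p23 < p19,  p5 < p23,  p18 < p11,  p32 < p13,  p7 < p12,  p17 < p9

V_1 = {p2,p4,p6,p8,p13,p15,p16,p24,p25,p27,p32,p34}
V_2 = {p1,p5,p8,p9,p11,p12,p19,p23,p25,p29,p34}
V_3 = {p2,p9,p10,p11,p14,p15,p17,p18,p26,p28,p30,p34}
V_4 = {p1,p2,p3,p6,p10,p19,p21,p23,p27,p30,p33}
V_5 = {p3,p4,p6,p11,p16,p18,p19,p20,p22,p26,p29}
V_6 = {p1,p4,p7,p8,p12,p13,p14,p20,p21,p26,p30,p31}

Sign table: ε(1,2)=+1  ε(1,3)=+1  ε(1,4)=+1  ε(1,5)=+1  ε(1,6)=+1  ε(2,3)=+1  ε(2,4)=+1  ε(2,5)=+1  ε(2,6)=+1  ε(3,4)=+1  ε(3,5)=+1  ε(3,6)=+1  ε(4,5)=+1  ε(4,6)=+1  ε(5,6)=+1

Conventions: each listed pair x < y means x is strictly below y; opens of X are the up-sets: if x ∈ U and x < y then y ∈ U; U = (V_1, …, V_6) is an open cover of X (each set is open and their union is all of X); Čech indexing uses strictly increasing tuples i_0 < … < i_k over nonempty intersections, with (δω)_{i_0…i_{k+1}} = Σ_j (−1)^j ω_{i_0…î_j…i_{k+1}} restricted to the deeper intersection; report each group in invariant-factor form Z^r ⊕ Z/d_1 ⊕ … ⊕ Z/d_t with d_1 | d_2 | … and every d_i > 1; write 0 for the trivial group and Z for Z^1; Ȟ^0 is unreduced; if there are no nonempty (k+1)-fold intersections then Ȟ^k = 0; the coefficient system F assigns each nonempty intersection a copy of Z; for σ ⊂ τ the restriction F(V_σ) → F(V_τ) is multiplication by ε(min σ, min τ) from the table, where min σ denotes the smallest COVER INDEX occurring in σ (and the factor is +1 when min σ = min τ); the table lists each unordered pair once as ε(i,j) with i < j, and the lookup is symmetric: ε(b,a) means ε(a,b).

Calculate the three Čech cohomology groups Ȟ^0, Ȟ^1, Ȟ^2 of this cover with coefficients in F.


Ȟ^0(U;F) ≅ Z,  Ȟ^1(U;F) ≅ 0,  Ȟ^2(U;F) ≅ Z/2

nerve simplices:
  V12={p8,p25,p34} V13={p2,p15,p34} V14={p2,p6,p27} V15={p4,p6,p16} V16={p4,p8,p13} V23={p9,p11,p34} V24={p1,p19,p23} V25={p11,p19,p29} V26={p1,p8,p12} V34={p2,p10,p30} V35={p11,p18,p26} V36={p14,p26,p30} V45={p3,p6,p19} V46={p1,p21,p30} V56={p4,p20,p26}
  V123={p34} V126={p8} V134={p2} V145={p6} V156={p4} V235={p11} V245={p19} V246={p1} V346={p30} V356={p26}
C dims 6,15,10; δ0: rk 5, SNF 1^5; δ1: rk 10, SNF 1^9·2
degree 0: 6−5−0 = 1 → Ȟ^0 ≅ Z
degree 1: 15−10−5 = 0 → Ȟ^1 ≅ 0
degree 2: 10−0−10 = 0 plus torsion [2] → Ȟ^2 ≅ Z/2
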